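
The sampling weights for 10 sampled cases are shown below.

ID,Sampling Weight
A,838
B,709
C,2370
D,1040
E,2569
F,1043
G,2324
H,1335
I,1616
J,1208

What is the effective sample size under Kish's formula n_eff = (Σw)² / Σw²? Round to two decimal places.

8.44

Σ wᵢ = 838 + 709 + 2370 + 1040 + 2569 + 1043 + 2324 + 1335 + 1616 + 1208 = 15052
Σ wᵢ² = 702244 + 502681 + 5616900 + 1081600 + 6599761 + 1087849 + 5400976 + 1782225 + 2611456 + 1459264 = 26844956
n_eff = 15052² / 26844956 = 226562704 / 26844956 = 8.439675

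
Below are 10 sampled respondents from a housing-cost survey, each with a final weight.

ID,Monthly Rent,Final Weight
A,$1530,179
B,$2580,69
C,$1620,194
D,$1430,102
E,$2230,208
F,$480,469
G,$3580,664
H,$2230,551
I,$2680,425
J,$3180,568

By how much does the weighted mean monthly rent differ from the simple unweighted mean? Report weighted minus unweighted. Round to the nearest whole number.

223

Unweighted sum = 21540
Unweighted mean = 21540 / 10 = 2154
Weighted sum = 1530×179 + 2580×69 + 1620×194 + 1430×102 + 2230×208 + 480×469 + 3580×664 + 2230×551 + 2680×425 + 3180×568
  = 273870 + 178020 + 314280 + 145860 + 463840 + 225120 + 2377120 + 1228730 + 1139000 + 1806240 = 8152080
Sum of weights = 179 + 69 + 194 + 102 + 208 + 469 + 664 + 551 + 425 + 568 = 3429
Weighted mean = 8152080 / 3429 = 2377.3928
Difference (weighted minus unweighted) = 223.39283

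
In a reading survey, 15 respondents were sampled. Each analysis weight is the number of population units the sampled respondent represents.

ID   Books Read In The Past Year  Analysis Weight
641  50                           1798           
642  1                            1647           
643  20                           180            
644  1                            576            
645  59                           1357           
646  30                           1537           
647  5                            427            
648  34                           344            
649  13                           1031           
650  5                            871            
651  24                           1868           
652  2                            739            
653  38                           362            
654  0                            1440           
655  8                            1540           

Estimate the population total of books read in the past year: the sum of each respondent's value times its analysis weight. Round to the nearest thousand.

Weighted total = 325871

326000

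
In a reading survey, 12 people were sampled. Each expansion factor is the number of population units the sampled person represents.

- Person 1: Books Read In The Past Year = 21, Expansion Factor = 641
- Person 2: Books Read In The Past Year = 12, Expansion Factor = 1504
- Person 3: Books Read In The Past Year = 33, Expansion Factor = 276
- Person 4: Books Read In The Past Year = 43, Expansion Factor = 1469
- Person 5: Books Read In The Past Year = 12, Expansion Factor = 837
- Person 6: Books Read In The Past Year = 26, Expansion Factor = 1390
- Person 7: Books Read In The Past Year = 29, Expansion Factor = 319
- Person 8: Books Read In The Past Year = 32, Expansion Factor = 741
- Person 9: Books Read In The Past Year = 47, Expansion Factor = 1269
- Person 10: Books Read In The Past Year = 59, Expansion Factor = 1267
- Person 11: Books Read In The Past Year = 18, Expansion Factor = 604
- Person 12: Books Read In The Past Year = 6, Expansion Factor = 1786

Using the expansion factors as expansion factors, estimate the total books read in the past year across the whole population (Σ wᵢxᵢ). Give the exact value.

338915

Weighted total = 21×641 + 12×1504 + 33×276 + 43×1469 + 12×837 + 26×1390 + 29×319 + 32×741 + 47×1269 + 59×1267 + 18×604 + 6×1786
  = 338915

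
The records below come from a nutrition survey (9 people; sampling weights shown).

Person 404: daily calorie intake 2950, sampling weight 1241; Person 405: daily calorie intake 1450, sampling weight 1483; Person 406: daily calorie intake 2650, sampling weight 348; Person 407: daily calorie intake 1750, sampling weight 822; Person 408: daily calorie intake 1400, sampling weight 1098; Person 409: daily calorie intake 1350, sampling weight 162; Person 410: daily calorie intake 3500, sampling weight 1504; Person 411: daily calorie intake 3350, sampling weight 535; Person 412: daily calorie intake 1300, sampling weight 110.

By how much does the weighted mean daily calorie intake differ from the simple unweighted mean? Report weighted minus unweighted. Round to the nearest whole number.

Unweighted sum = 2950 + 1450 + 2650 + 1750 + 1400 + 1350 + 3500 + 3350 + 1300 = 19700
Unweighted mean = 19700 / 9 = 2188.8889
Weighted sum = 2950×1241 + 1450×1483 + 2650×348 + 1750×822 + 1400×1098 + 1350×162 + 3500×1504 + 3350×535 + 1300×110
  = 3660950 + 2150350 + 922200 + 1438500 + 1537200 + 218700 + 5264000 + 1792250 + 143000 = 17127150
Sum of weights = 1241 + 1483 + 348 + 822 + 1098 + 162 + 1504 + 535 + 110 = 7303
Weighted mean = 17127150 / 7303 = 2345.2211
Difference (weighted minus unweighted) = 156.33225

156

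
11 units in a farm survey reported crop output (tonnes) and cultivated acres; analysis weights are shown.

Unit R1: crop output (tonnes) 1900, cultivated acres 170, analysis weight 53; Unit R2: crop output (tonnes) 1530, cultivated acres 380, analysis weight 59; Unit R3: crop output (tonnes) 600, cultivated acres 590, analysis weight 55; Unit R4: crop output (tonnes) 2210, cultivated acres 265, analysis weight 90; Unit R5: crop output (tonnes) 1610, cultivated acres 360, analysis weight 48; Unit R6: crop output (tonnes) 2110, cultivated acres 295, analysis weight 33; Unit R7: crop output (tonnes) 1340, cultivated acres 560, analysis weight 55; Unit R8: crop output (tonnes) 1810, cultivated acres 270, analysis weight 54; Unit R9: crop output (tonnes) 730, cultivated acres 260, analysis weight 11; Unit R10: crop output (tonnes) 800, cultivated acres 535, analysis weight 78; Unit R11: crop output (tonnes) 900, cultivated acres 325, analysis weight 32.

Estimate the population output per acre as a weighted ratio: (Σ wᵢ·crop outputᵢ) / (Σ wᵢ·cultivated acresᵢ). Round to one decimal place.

Σ wᵢ·y = 1900×53 + 1530×59 + 600×55 + 2210×90 + 1610×48 + 2110×33 + 1340×55 + 1810×54 + 730×11 + 800×78 + 900×32
  = 840450
Σ wᵢ·x = 170×53 + 380×59 + 590×55 + 265×90 + 360×48 + 295×33 + 560×55 + 270×54 + 260×11 + 535×78 + 325×32
  = 215115
Ratio = 840450 / 215115 = 3.90698

3.9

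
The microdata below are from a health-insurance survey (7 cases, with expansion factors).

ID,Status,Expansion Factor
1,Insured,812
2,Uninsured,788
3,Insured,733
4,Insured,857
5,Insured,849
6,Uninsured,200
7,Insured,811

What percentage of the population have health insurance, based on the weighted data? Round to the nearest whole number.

80

Sum of weights for 'Insured' = 812 + 733 + 857 + 849 + 811 = 4062
Total weight = 812 + 788 + 733 + 857 + 849 + 200 + 811 = 5050
Weighted proportion = 4062 / 5050 = 0.80435644 → 80.435644%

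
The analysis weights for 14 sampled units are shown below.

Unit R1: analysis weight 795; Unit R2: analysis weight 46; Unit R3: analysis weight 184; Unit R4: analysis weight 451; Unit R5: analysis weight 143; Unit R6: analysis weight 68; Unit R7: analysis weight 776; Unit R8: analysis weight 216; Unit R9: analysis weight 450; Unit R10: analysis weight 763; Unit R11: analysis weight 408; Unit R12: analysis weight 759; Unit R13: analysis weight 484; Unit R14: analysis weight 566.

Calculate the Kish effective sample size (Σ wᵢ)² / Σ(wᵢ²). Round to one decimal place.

Σ wᵢ = 6109
Σ wᵢ² = 3627129
n_eff = 6109² / 3627129 = 37319881 / 3627129 = 10.289097

10.3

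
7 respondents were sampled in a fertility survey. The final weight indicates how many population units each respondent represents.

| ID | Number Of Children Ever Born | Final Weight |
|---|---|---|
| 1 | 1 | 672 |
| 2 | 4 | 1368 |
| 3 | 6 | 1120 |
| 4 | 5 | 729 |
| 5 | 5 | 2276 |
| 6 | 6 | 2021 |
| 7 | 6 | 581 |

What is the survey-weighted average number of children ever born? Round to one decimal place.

Weighted sum = 1×672 + 4×1368 + 6×1120 + 5×729 + 5×2276 + 6×2021 + 6×581
  = 43501
Sum of weights = 672 + 1368 + 1120 + 729 + 2276 + 2021 + 581 = 8767
Weighted mean = 43501 / 8767 = 4.9619026

5.0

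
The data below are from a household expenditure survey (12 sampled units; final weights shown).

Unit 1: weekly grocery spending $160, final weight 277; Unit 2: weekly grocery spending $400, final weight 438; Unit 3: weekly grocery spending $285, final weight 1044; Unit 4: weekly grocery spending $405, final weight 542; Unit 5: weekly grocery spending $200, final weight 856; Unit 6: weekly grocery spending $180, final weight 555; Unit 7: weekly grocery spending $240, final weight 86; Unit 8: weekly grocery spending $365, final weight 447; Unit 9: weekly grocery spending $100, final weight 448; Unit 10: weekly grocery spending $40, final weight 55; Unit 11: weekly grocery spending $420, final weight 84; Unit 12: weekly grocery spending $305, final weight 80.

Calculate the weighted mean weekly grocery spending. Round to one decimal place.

264.3

Weighted sum = 160×277 + 400×438 + 285×1044 + 405×542 + 200×856 + 180×555 + 240×86 + 365×447 + 100×448 + 40×55 + 420×84 + 305×80
  = 1298145
Sum of weights = 277 + 438 + 1044 + 542 + 856 + 555 + 86 + 447 + 448 + 55 + 84 + 80 = 4912
Weighted mean = 1298145 / 4912 = 264.28033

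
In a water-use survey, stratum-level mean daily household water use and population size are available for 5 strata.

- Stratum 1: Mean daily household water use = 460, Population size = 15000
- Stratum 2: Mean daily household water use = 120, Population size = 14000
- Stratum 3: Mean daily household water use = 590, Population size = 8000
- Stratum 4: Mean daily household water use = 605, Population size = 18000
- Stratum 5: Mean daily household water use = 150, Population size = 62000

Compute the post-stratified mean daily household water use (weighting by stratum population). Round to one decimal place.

Σ Nₕ·x̄ₕ = 33490000
Σ Nₕ = 15000 + 14000 + 8000 + 18000 + 62000 = 117000
Overall mean = 33490000 / 117000 = 286.23932

286.2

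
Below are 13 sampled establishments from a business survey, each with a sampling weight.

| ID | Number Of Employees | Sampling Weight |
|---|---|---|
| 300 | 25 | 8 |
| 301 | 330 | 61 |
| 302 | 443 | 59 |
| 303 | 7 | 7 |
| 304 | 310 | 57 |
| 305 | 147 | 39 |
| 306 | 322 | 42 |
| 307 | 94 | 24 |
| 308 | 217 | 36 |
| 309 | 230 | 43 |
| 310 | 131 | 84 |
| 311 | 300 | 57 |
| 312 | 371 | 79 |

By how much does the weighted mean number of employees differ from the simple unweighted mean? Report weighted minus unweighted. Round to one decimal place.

Unweighted sum = 2927
Unweighted mean = 2927 / 13 = 225.15385
Weighted sum = 160814
Sum of weights = 596
Weighted mean = 160814 / 596 = 269.82215
Difference (weighted minus unweighted) = 44.668301

44.7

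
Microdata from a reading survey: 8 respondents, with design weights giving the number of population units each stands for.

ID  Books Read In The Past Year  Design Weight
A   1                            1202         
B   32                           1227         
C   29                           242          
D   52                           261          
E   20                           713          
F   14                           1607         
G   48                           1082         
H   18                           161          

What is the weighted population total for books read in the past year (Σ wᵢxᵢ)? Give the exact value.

152648

Weighted total = 1×1202 + 32×1227 + 29×242 + 52×261 + 20×713 + 14×1607 + 48×1082 + 18×161
  = 1202 + 39264 + 7018 + 13572 + 14260 + 22498 + 51936 + 2898 = 152648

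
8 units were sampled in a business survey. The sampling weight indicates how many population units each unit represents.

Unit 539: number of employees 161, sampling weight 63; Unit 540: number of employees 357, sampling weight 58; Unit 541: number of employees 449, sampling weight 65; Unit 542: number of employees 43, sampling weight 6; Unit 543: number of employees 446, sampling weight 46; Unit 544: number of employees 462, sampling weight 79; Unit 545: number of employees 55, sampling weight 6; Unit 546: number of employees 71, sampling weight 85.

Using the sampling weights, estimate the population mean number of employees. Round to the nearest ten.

Weighted sum = 161×63 + 357×58 + 449×65 + 43×6 + 446×46 + 462×79 + 55×6 + 71×85
  = 10143 + 20706 + 29185 + 258 + 20516 + 36498 + 330 + 6035 = 123671
Sum of weights = 63 + 58 + 65 + 6 + 46 + 79 + 6 + 85 = 408
Weighted mean = 123671 / 408 = 303.1152

300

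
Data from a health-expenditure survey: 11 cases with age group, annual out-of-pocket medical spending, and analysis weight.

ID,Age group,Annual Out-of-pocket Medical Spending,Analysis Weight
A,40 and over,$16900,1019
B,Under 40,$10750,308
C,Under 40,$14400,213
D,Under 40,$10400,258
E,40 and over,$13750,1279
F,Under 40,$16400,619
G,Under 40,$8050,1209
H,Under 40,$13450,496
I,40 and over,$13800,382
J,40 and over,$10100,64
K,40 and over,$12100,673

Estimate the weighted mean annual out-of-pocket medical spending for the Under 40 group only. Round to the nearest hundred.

Under 40 rows: B, C, D, F, G, H
Weighted sum = 10750×308 + 14400×213 + 10400×258 + 16400×619 + 8050×1209 + 13450×496
  = 35616650
Sum of weights = 308 + 213 + 258 + 619 + 1209 + 496 = 3103
Weighted mean = 35616650 / 3103 = 11478.134

11500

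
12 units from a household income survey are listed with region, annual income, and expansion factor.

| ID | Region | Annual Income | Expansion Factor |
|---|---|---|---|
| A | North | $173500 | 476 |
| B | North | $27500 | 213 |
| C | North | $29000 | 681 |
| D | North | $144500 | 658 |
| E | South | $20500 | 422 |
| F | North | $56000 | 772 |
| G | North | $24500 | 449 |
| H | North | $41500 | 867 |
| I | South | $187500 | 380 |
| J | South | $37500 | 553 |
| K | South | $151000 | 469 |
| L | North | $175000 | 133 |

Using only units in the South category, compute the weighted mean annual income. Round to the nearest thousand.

South rows: E, I, J, K
Weighted sum = 20500×422 + 187500×380 + 37500×553 + 151000×469
  = 8651000 + 71250000 + 20737500 + 70819000 = 171457500
Sum of weights = 1824
Weighted mean = 171457500 / 1824 = 94000.822

94000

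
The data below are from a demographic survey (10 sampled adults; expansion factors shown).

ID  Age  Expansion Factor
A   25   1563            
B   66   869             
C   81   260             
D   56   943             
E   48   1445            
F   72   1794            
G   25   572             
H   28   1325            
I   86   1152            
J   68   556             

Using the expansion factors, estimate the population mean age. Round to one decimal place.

53.2

Weighted sum = 25×1563 + 66×869 + 81×260 + 56×943 + 48×1445 + 72×1794 + 25×572 + 28×1325 + 86×1152 + 68×556
  = 39075 + 57354 + 21060 + 52808 + 69360 + 129168 + 14300 + 37100 + 99072 + 37808 = 557105
Sum of weights = 1563 + 869 + 260 + 943 + 1445 + 1794 + 572 + 1325 + 1152 + 556 = 10479
Weighted mean = 557105 / 10479 = 53.163947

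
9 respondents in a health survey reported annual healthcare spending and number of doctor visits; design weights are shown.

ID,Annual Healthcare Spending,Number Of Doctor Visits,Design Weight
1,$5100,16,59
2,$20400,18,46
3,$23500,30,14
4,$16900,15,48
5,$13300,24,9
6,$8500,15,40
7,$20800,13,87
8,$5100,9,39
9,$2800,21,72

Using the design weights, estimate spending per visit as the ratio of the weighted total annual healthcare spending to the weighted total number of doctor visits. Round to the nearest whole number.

751

Σ wᵢ·y = 5049300
Σ wᵢ·x = 16×59 + 18×46 + 30×14 + 15×48 + 24×9 + 15×40 + 13×87 + 9×39 + 21×72
  = 944 + 828 + 420 + 720 + 216 + 600 + 1131 + 351 + 1512 = 6722
Ratio = 5049300 / 6722 = 751.16037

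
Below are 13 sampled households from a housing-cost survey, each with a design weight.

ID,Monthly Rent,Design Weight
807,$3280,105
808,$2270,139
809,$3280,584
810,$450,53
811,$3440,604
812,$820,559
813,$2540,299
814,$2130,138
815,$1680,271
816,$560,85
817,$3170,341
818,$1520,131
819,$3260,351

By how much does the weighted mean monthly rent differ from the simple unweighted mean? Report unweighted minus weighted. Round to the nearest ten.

Unweighted sum = 28400
Unweighted mean = 28400 / 13 = 2184.6154
Weighted sum = 9116070
Sum of weights = 3660
Weighted mean = 9116070 / 3660 = 2490.7295
Difference (unweighted minus weighted) = -306.11412

-310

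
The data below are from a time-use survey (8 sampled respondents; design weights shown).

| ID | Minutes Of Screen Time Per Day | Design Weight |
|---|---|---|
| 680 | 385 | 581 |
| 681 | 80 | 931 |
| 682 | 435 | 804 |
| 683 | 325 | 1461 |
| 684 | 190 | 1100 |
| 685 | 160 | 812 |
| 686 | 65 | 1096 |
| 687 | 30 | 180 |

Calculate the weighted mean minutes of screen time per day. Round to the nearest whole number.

Weighted sum = 385×581 + 80×931 + 435×804 + 325×1461 + 190×1100 + 160×812 + 65×1096 + 30×180
  = 1538290
Sum of weights = 6965
Weighted mean = 1538290 / 6965 = 220.86001

221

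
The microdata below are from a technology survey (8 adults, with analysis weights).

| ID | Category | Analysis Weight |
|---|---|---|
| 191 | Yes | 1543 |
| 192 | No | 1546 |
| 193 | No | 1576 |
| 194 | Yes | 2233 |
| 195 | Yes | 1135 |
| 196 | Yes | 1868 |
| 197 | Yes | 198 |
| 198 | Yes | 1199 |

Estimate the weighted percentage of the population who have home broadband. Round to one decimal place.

Sum of weights for 'Yes' = 1543 + 2233 + 1135 + 1868 + 198 + 1199 = 8176
Total weight = 1543 + 1546 + 1576 + 2233 + 1135 + 1868 + 198 + 1199 = 11298
Weighted proportion = 8176 / 11298 = 0.72366791 → 72.366791%

72.4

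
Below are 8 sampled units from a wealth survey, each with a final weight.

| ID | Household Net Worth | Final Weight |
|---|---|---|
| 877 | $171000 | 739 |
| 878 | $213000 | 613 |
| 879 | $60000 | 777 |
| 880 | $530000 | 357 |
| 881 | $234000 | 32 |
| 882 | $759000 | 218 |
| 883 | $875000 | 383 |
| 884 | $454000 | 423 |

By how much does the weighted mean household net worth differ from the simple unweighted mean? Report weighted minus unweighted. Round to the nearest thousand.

-75000

Unweighted sum = 171000 + 213000 + 60000 + 530000 + 234000 + 759000 + 875000 + 454000 = 3296000
Unweighted mean = 3296000 / 8 = 412000
Weighted sum = 171000×739 + 213000×613 + 60000×777 + 530000×357 + 234000×32 + 759000×218 + 875000×383 + 454000×423
  = 126369000 + 130569000 + 46620000 + 189210000 + 7488000 + 165462000 + 335125000 + 192042000 = 1192885000
Sum of weights = 739 + 613 + 777 + 357 + 32 + 218 + 383 + 423 = 3542
Weighted mean = 1192885000 / 3542 = 336782.89
Difference (weighted minus unweighted) = -75217.109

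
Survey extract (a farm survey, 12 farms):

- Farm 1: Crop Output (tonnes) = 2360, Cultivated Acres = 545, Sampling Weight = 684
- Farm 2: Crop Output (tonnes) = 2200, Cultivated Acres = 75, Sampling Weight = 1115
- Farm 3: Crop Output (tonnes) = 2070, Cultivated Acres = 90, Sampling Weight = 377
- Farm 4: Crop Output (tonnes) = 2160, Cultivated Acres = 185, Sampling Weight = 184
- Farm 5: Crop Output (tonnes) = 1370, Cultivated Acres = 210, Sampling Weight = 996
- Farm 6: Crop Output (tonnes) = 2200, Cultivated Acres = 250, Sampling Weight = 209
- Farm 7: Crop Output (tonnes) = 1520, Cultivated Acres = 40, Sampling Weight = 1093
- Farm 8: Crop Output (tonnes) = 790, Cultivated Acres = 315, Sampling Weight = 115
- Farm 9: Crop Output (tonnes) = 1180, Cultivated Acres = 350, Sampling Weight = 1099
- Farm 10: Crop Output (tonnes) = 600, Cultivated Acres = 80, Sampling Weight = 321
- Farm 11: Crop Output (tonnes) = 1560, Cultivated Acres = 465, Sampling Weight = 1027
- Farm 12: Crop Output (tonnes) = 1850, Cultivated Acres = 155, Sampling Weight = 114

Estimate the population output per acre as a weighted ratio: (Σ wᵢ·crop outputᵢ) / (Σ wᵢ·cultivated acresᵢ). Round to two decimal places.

6.84

Σ wᵢ·y = 2360×684 + 2200×1115 + 2070×377 + 2160×184 + 1370×996 + 2200×209 + 1520×1093 + 790×115 + 1180×1099 + 600×321 + 1560×1027 + 1850×114
  = 12124040
Σ wᵢ·x = 545×684 + 75×1115 + 90×377 + 185×184 + 210×996 + 250×209 + 40×1093 + 315×115 + 350×1099 + 80×321 + 465×1027 + 155×114
  = 1771285
Ratio = 12124040 / 1771285 = 6.8447709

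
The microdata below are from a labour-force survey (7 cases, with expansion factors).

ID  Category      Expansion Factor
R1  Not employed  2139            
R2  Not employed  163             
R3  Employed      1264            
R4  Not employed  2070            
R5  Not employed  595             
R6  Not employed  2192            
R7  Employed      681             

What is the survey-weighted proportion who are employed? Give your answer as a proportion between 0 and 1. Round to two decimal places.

0.21

Sum of weights for 'Employed' = 1264 + 681 = 1945
Total weight = 2139 + 163 + 1264 + 2070 + 595 + 2192 + 681 = 9104
Weighted proportion = 1945 / 9104 = 0.21364236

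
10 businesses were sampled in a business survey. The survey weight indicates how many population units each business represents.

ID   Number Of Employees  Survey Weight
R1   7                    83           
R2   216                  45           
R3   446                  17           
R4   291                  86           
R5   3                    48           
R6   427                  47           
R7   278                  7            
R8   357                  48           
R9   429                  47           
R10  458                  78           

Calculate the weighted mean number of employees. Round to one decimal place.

272.9

Weighted sum = 7×83 + 216×45 + 446×17 + 291×86 + 3×48 + 427×47 + 278×7 + 357×48 + 429×47 + 458×78
  = 138091
Sum of weights = 83 + 45 + 17 + 86 + 48 + 47 + 7 + 48 + 47 + 78 = 506
Weighted mean = 138091 / 506 = 272.90711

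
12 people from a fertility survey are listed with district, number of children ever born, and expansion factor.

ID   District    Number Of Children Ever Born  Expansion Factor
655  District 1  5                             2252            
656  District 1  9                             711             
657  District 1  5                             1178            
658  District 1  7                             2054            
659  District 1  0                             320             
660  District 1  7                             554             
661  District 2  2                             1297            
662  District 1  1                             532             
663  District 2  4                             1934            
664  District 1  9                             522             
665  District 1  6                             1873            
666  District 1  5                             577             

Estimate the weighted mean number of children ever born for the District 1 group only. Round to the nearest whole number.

6

District 1 rows: 655, 656, 657, 658, 659, 660, 662, 664, 665, 666
Weighted sum = 5×2252 + 9×711 + 5×1178 + 7×2054 + 0×320 + 7×554 + 1×532 + 9×522 + 6×1873 + 5×577
  = 61158
Sum of weights = 2252 + 711 + 1178 + 2054 + 320 + 554 + 532 + 522 + 1873 + 577 = 10573
Weighted mean = 61158 / 10573 = 5.7843564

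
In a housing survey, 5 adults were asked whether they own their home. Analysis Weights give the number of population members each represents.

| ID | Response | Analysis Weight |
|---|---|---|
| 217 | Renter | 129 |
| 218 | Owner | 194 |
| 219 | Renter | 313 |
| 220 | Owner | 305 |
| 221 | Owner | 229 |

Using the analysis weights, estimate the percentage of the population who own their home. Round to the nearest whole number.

62

Sum of weights for 'Owner' = 194 + 305 + 229 = 728
Total weight = 1170
Weighted proportion = 728 / 1170 = 0.62222222 → 62.222222%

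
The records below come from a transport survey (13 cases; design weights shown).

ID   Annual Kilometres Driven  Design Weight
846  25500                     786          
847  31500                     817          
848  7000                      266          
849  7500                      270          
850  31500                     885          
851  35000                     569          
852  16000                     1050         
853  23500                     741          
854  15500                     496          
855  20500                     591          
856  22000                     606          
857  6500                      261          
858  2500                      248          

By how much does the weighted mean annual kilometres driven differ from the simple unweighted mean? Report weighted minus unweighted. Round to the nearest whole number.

Unweighted sum = 244500
Unweighted mean = 244500 / 13 = 18807.692
Weighted sum = 167123500
Sum of weights = 7586
Weighted mean = 167123500 / 7586 = 22030.517
Difference (weighted minus unweighted) = 3222.8244

3223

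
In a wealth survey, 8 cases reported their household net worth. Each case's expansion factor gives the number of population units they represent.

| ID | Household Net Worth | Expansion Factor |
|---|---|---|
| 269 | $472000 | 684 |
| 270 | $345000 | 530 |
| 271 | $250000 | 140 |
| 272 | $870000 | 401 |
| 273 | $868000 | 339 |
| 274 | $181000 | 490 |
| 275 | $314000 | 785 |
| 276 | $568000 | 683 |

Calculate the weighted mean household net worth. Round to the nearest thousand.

471000

Weighted sum = 472000×684 + 345000×530 + 250000×140 + 870000×401 + 868000×339 + 181000×490 + 314000×785 + 568000×683
  = 322848000 + 182850000 + 35000000 + 348870000 + 294252000 + 88690000 + 246490000 + 387944000 = 1906944000
Sum of weights = 684 + 530 + 140 + 401 + 339 + 490 + 785 + 683 = 4052
Weighted mean = 1906944000 / 4052 = 470617.97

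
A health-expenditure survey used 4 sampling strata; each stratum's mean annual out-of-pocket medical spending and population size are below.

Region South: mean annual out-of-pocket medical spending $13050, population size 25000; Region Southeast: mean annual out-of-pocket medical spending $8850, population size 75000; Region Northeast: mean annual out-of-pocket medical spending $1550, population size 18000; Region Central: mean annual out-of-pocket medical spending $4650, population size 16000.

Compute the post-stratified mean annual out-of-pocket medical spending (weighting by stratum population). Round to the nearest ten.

8150

Σ Nₕ·x̄ₕ = 1092300000
Σ Nₕ = 134000
Overall mean = 1092300000 / 134000 = 8151.4925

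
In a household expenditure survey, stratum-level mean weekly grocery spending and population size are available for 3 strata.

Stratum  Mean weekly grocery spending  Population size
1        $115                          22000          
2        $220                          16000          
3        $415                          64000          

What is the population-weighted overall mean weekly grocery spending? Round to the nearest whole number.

Σ Nₕ·x̄ₕ = 115×22000 + 220×16000 + 415×64000
  = 32610000
Σ Nₕ = 22000 + 16000 + 64000 = 102000
Overall mean = 32610000 / 102000 = 319.70588

320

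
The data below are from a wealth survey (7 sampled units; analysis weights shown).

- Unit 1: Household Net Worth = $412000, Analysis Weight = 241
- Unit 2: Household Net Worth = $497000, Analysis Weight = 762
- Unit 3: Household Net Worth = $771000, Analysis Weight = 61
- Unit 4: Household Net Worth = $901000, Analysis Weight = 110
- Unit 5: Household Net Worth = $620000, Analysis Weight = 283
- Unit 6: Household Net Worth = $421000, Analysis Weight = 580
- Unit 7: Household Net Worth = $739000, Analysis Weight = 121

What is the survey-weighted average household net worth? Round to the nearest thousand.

525000

Weighted sum = 412000×241 + 497000×762 + 771000×61 + 901000×110 + 620000×283 + 421000×580 + 739000×121
  = 99292000 + 378714000 + 47031000 + 99110000 + 175460000 + 244180000 + 89419000 = 1133206000
Sum of weights = 241 + 762 + 61 + 110 + 283 + 580 + 121 = 2158
Weighted mean = 1133206000 / 2158 = 525118.63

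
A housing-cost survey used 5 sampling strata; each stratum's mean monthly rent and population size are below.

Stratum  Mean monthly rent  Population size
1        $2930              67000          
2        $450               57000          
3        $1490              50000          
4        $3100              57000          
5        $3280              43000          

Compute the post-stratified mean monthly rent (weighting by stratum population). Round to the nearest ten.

2240

Σ Nₕ·x̄ₕ = 2930×67000 + 450×57000 + 1490×50000 + 3100×57000 + 3280×43000
  = 196310000 + 25650000 + 74500000 + 176700000 + 141040000 = 614200000
Σ Nₕ = 67000 + 57000 + 50000 + 57000 + 43000 = 274000
Overall mean = 614200000 / 274000 = 2241.6058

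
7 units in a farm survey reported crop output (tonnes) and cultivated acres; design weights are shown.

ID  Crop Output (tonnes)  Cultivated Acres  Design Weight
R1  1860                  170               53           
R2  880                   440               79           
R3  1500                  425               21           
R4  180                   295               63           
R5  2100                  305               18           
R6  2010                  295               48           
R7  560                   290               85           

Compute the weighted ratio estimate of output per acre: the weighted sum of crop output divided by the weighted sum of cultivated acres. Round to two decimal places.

3.40

Σ wᵢ·y = 1860×53 + 880×79 + 1500×21 + 180×63 + 2100×18 + 2010×48 + 560×85
  = 98580 + 69520 + 31500 + 11340 + 37800 + 96480 + 47600 = 392820
Σ wᵢ·x = 170×53 + 440×79 + 425×21 + 295×63 + 305×18 + 295×48 + 290×85
  = 9010 + 34760 + 8925 + 18585 + 5490 + 14160 + 24650 = 115580
Ratio = 392820 / 115580 = 3.3986849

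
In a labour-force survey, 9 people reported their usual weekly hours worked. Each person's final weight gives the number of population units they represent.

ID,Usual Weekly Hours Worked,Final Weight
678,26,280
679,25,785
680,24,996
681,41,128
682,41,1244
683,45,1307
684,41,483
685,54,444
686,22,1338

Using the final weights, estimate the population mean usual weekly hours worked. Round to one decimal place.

Weighted sum = 26×280 + 25×785 + 24×996 + 41×128 + 41×1244 + 45×1307 + 41×483 + 54×444 + 22×1338
  = 7280 + 19625 + 23904 + 5248 + 51004 + 58815 + 19803 + 23976 + 29436 = 239091
Sum of weights = 7005
Weighted mean = 239091 / 7005 = 34.131478

34.1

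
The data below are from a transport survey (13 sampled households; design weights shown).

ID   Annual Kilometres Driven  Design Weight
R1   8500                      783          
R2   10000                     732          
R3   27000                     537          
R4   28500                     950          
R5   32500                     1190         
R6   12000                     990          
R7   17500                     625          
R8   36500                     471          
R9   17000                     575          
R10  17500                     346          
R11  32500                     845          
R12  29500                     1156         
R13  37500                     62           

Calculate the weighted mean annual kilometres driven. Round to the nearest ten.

23100

Weighted sum = 213953000
Sum of weights = 9262
Weighted mean = 213953000 / 9262 = 23100.086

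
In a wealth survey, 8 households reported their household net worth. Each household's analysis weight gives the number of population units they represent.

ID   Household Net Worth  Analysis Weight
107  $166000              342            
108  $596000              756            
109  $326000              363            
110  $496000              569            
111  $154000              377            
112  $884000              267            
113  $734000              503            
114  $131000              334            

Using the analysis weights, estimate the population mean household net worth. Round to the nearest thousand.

Weighted sum = 166000×342 + 596000×756 + 326000×363 + 496000×569 + 154000×377 + 884000×267 + 734000×503 + 131000×334
  = 56772000 + 450576000 + 118338000 + 282224000 + 58058000 + 236028000 + 369202000 + 43754000 = 1614952000
Sum of weights = 342 + 756 + 363 + 569 + 377 + 267 + 503 + 334 = 3511
Weighted mean = 1614952000 / 3511 = 459969.24

460000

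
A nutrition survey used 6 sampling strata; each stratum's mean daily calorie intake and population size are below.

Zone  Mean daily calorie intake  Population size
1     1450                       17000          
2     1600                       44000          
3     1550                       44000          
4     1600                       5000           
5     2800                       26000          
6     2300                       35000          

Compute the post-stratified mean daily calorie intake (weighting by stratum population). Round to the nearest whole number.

1898

Σ Nₕ·x̄ₕ = 1450×17000 + 1600×44000 + 1550×44000 + 1600×5000 + 2800×26000 + 2300×35000
  = 24650000 + 70400000 + 68200000 + 8000000 + 72800000 + 80500000 = 324550000
Σ Nₕ = 17000 + 44000 + 44000 + 5000 + 26000 + 35000 = 171000
Overall mean = 324550000 / 171000 = 1897.9532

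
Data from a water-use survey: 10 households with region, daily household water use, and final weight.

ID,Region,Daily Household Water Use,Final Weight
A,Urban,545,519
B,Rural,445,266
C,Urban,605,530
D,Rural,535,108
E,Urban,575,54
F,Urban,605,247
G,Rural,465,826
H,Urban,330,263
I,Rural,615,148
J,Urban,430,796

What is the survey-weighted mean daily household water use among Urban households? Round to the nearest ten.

500

Urban rows: A, C, E, F, H, J
Weighted sum = 545×519 + 605×530 + 575×54 + 605×247 + 330×263 + 430×796
  = 282855 + 320650 + 31050 + 149435 + 86790 + 342280 = 1213060
Sum of weights = 519 + 530 + 54 + 247 + 263 + 796 = 2409
Weighted mean = 1213060 / 2409 = 503.55334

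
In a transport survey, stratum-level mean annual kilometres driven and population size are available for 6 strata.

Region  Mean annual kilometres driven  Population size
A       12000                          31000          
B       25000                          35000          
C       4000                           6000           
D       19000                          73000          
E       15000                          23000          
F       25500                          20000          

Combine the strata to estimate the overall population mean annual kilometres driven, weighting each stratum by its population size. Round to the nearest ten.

18690

Σ Nₕ·x̄ₕ = 12000×31000 + 25000×35000 + 4000×6000 + 19000×73000 + 15000×23000 + 25500×20000
  = 3513000000
Σ Nₕ = 188000
Overall mean = 3513000000 / 188000 = 18686.17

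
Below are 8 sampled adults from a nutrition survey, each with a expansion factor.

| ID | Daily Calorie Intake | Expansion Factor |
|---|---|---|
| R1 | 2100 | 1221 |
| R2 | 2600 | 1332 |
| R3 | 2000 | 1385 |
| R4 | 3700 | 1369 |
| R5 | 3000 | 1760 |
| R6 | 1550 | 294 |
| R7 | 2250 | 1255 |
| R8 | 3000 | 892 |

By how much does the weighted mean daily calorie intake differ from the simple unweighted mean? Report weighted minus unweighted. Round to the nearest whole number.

Unweighted sum = 2100 + 2600 + 2000 + 3700 + 3000 + 1550 + 2250 + 3000 = 20200
Unweighted mean = 20200 / 8 = 2525
Weighted sum = 2100×1221 + 2600×1332 + 2000×1385 + 3700×1369 + 3000×1760 + 1550×294 + 2250×1255 + 3000×892
  = 2564100 + 3463200 + 2770000 + 5065300 + 5280000 + 455700 + 2823750 + 2676000 = 25098050
Sum of weights = 1221 + 1332 + 1385 + 1369 + 1760 + 294 + 1255 + 892 = 9508
Weighted mean = 25098050 / 9508 = 2639.6771
Difference (weighted minus unweighted) = 114.67711

115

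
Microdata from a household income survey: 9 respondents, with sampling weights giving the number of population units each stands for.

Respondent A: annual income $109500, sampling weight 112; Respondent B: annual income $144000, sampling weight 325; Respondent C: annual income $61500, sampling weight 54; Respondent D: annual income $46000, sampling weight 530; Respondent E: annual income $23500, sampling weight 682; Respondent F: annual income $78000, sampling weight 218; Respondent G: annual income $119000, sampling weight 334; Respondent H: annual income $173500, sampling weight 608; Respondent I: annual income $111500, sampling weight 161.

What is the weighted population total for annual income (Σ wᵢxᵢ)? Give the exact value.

Weighted total = 282981500

282981500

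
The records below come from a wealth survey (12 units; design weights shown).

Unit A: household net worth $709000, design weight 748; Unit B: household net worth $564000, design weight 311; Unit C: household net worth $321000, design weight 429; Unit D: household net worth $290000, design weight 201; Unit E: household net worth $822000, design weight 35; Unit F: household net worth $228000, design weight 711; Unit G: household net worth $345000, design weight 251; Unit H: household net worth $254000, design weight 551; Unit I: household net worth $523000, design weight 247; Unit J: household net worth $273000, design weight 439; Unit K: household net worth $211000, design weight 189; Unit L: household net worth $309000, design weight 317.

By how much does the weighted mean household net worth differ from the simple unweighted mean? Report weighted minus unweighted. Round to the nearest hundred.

Unweighted sum = 4849000
Unweighted mean = 4849000 / 12 = 404083.33
Weighted sum = 709000×748 + 564000×311 + 321000×429 + 290000×201 + 822000×35 + 228000×711 + 345000×251 + 254000×551 + 523000×247 + 273000×439 + 211000×189 + 309000×317
  = 530332000 + 175404000 + 137709000 + 58290000 + 28770000 + 162108000 + 86595000 + 139954000 + 129181000 + 119847000 + 39879000 + 97953000 = 1706022000
Sum of weights = 4429
Weighted mean = 1706022000 / 4429 = 385193.5
Difference (weighted minus unweighted) = -18889.836

-18900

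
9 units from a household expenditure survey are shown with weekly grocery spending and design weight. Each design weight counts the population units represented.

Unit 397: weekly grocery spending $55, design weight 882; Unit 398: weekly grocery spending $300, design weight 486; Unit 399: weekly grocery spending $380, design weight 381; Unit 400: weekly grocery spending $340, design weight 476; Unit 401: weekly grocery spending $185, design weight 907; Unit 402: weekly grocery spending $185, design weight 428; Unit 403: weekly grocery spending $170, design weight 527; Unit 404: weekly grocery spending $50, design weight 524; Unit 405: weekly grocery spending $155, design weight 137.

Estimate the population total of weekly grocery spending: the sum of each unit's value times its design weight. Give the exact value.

884930

Weighted total = 55×882 + 300×486 + 380×381 + 340×476 + 185×907 + 185×428 + 170×527 + 50×524 + 155×137
  = 884930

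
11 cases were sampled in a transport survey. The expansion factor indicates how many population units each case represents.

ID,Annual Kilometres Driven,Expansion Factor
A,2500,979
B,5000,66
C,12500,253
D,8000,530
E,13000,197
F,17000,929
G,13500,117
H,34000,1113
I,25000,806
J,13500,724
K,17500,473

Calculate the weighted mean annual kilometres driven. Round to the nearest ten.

Weighted sum = 2500×979 + 5000×66 + 12500×253 + 8000×530 + 13000×197 + 17000×929 + 13500×117 + 34000×1113 + 25000×806 + 13500×724 + 17500×473
  = 106157000
Sum of weights = 979 + 66 + 253 + 530 + 197 + 929 + 117 + 1113 + 806 + 724 + 473 = 6187
Weighted mean = 106157000 / 6187 = 17158.073

17160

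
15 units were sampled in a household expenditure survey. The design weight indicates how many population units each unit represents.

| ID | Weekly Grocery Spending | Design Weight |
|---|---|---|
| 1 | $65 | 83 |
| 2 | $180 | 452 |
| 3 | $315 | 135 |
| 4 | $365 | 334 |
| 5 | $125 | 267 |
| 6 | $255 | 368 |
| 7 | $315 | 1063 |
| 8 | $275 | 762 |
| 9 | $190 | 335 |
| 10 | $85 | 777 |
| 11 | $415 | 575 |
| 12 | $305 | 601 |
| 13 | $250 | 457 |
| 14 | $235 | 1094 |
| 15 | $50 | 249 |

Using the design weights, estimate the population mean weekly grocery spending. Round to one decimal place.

246.1

Weighted sum = 1858215
Sum of weights = 7552
Weighted mean = 1858215 / 7552 = 246.05601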